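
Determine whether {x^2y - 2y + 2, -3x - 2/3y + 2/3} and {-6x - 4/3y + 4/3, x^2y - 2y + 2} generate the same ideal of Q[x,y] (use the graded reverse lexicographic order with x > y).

Yes, the ideals are equal.

Equality of ideals is decidable: compute both reduced Gröbner bases (unique for the ordering) and check whether they agree.
Buchberger on the first generating set:
f_1 = x^2y - 2y + 2, LT = x^2y.
f_2 = -3x - 2/3y + 2/3, LT = x.

S(f_1,f_2): lcm = x^2y. S = -2/9xy^2 + 2/9xy - 2y + 2.
  leading term xy^2: subtract (2/27y^2)·f_2 from -2/9xy^2 + 2/9xy - 2y + 2 → 4/81y^3 + 2/9xy - 4/81y^2 - 2y + 2
  leading term y^3: no divisor's leading term divides it; move 4/81y^3 to the remainder.
  leading term xy: subtract (-2/27y)·f_2 from 2/9xy - 4/81y^2 - 2y + 2 → -8/81y^2 - 158/81y + 2
  leading term y^2: no divisor's leading term divides it; move -8/81y^2 to the remainder.
  leading term y: no divisor's leading term divides it; move -158/81y to the remainder.
  leading term 1: no divisor's leading term divides it; move 2 to the remainder.
  remainder 4/81y^3 - 8/81y^2 - 158/81y + 2 ≠ 0; add g_3 = 4/81y^3 - 8/81y^2 - 158/81y + 2 to the basis.

The other S-polynomials (S(f_1,g_3), S(f_2,g_3)) all reduce to 0 modulo the current basis, so we have a Gröbner basis.
Inter-reduce: drop elements whose leading term is divisible by another's, tail-reduce, and make monic.
Reduced Gröbner basis: {y^3 - 2y^2 - 79/2y + 81/2, x + 2/9y - 2/9}.

Buchberger on the second generating set:
h_1 = -6x - 4/3y + 4/3, LT = x.
h_2 = x^2y - 2y + 2, LT = x^2y.

S(h_1,h_2): lcm = x^2y. S = 2/9xy^2 - 2/9xy + 2y - 2.
  leading term xy^2: subtract (-1/27y^2)·h_1 from 2/9xy^2 - 2/9xy + 2y - 2 → -4/81y^3 - 2/9xy + 4/81y^2 + 2y - 2
  leading term y^3: no divisor's leading term divides it; move -4/81y^3 to the remainder.
  leading term xy: subtract (1/27y)·h_1 from -2/9xy + 4/81y^2 + 2y - 2 → 8/81y^2 + 158/81y - 2
  leading term y^2: no divisor's leading term divides it; move 8/81y^2 to the remainder.
  leading term y: no divisor's leading term divides it; move 158/81y to the remainder.
  leading term 1: no divisor's leading term divides it; move -2 to the remainder.
  remainder -4/81y^3 + 8/81y^2 + 158/81y - 2 ≠ 0; add k_3 = -4/81y^3 + 8/81y^2 + 158/81y - 2 to the basis.

The other S-polynomials (S(h_1,k_3), S(h_2,k_3)) all reduce to 0 modulo the current basis, so we have a Gröbner basis.
Inter-reduce: drop elements whose leading term is divisible by another's, tail-reduce, and make monic.
Reduced Gröbner basis: {y^3 - 2y^2 - 79/2y + 81/2, x + 2/9y - 2/9}.

Same reduced basis, so the two generating sets span the same ideal.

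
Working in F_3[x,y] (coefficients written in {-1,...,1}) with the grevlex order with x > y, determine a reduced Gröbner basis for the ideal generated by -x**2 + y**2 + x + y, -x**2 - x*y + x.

This is the nonlinear analogue of row-reducing a linear system.

f_1 = -x**2 + y**2 + x + y, LT = x**2.
f_2 = -x**2 - x*y + x, LT = x**2.

S(f_1,f_2): lcm = x**2. S = -x*y - y**2 - y.
  reduce S modulo (f_1, f_2):
  remainder -x*y - y**2 - y ≠ 0; add g_3 = -x*y - y**2 - y to the basis.

S(f_1,g_3): lcm = x**2*y. S = -x*y**2 - y**3 + x*y - y**2.
  reduce S modulo (f_1, f_2, g_3):
  remainder -y**2 - y ≠ 0; add g_4 = -y**2 - y to the basis.

The other S-polynomials (S(f_2,g_3), S(f_1,g_4), S(f_2,g_4), S(g_3,g_4)) all reduce to 0 modulo the current basis, so we have a Gröbner basis.
Inter-reduce: drop elements whose leading term is divisible by another's, tail-reduce, and make monic.

G = {x**2 - x, x*y, y**2 + y}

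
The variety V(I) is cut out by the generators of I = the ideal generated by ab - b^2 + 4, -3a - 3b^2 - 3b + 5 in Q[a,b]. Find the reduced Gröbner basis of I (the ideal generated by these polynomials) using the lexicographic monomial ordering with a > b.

f_1 = ab - b^2 + 4, LT = ab.
f_2 = -3a - 3b^2 - 3b + 5, LT = a.

S(f_1,f_2): lcm = ab. S = -b^3 - 2b^2 + 5/3b + 4.
  leading term b^3: no divisor's leading term divides it; move -b^3 to the remainder.
  leading term b^2: no divisor's leading term divides it; move -2b^2 to the remainder.
  leading term b: no divisor's leading term divides it; move 5/3b to the remainder.
  leading term 1: no divisor's leading term divides it; move 4 to the remainder.
  remainder -b^3 - 2b^2 + 5/3b + 4 ≠ 0; add g_3 = -b^3 - 2b^2 + 5/3b + 4 to the basis.

The other S-polynomials (S(f_1,g_3), S(f_2,g_3)) all reduce to 0 modulo the current basis, so we have a Gröbner basis.
Inter-reduce: drop elements whose leading term is divisible by another's, tail-reduce, and make monic.

G = {a + b^2 + b - 5/3, b^3 + 2b^2 - 5/3b - 4}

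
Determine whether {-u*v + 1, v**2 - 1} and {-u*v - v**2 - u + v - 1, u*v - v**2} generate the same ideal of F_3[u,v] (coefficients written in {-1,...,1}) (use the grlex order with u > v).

No, the ideals differ.

Equality of ideals is decidable: compute both reduced Gröbner bases (unique for the ordering) and check whether they agree.
Buchberger on the first generating set:
f_1 = -u*v + 1, LT = u*v.
f_2 = v**2 - 1, LT = v**2.

S(f_1,f_2): lcm = u*v**2. S = u - v.
  reduce S modulo (f_1, f_2):
  remainder u - v ≠ 0; add g_3 = u - v to the basis.

The other S-polynomials (S(f_1,g_3), S(f_2,g_3)) all reduce to 0 modulo the current basis, so we have a Gröbner basis.
Inter-reduce: drop elements whose leading term is divisible by another's, tail-reduce, and make monic.
Reduced Gröbner basis: {v**2 - 1, u - v}.

Buchberger on the second generating set:
h_1 = -u*v - v**2 - u + v - 1, LT = u*v.
h_2 = u*v - v**2, LT = u*v.

S(h_1,h_2): lcm = u*v. S = -v**2 + u - v + 1.
  reduce S modulo (h_1, h_2):
  remainder -v**2 + u - v + 1 ≠ 0; add k_3 = -v**2 + u - v + 1 to the basis.

S(h_1,k_3): lcm = u*v**2. S = v**3 + u**2 - v**2 + u + v.
  reduce S modulo (h_1, h_2, k_3):
  remainder u**2 - 1 ≠ 0; add k_4 = u**2 - 1 to the basis.

The other S-polynomials (S(h_2,k_3), S(h_1,k_4), S(h_2,k_4), S(k_3,k_4)) all reduce to 0 modulo the current basis, so we have a Gröbner basis.
Inter-reduce: drop elements whose leading term is divisible by another's, tail-reduce, and make monic.
Reduced Gröbner basis: {u**2 - 1, u*v - u + v - 1, v**2 - u + v - 1}.

Since the reduced bases disagree, the two ideals are not the same.
The choice of monomial ordering does not affect the verdict — as long as both bases are computed under the same ordering, their equality decides ideal equality.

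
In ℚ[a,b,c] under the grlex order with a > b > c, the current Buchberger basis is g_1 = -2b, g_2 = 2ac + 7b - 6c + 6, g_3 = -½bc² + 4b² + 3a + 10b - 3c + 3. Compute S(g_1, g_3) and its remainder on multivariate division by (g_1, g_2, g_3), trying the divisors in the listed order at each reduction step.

S(g_1, g_3) = 8b² + 6a + 20b - 6c + 6; remainder on division = 6a - 6c + 6.

lcm(LM(g_1), LM(g_3)) = bc².
S = (lcm/LT(g_1))·g_1 − (lcm/LT(g_3))·g_3 = 8b² + 6a + 20b - 6c + 6.
Reduce S modulo (g_1, g_2, g_3) in that order:
  leading term b²: subtract (-4b)·g_1 from 8b² + 6a + 20b - 6c + 6 → 6a + 20b - 6c + 6
  leading term a: no divisor's leading term divides it; move 6a to the remainder.
  leading term b: subtract (-10)·g_1 from 20b - 6c + 6 → -6c + 6
  leading term c: no divisor's leading term divides it; move -6c to the remainder.
  leading term 1: no divisor's leading term divides it; move 6 to the remainder.
The remainder 6a - 6c + 6 is nonzero, so it would be added as the next basis element.
An S-polynomial is built so that the two leading terms cancel; whether anything survives reduction is exactly the Gröbner-basis criterion.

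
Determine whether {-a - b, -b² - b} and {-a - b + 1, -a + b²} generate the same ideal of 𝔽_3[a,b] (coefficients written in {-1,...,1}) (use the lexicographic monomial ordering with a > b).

No, the ideals differ.

Since reduced Gröbner bases are canonical representatives of ideals under a given ordering, it suffices to compute and compare them.
Buchberger on the first generating set:
f_1 = -a - b, LT = a.
f_2 = -b² - b, LT = b².

The S-polynomials (S(f_1,f_2)) all reduce to 0 modulo the current basis, so we have a Gröbner basis.
Inter-reduce: drop elements whose leading term is divisible by another's, tail-reduce, and make monic.
Reduced Gröbner basis: {a + b, b² + b}.

Buchberger on the second generating set:
h_1 = -a - b + 1, LT = a.
h_2 = -a + b², LT = a.

S(h_1,h_2): lcm = a. S = b² + b - 1.
  reduce S modulo (h_1, h_2):
  remainder b² + b - 1 ≠ 0; add k_3 = b² + b - 1 to the basis.

The other S-polynomials (S(h_1,k_3), S(h_2,k_3)) all reduce to 0 modulo the current basis, so we have a Gröbner basis.
Inter-reduce: drop elements whose leading term is divisible by another's, tail-reduce, and make monic.
Reduced Gröbner basis: {a + b - 1, b² + b - 1}.

The bases are distinct; the ideals are different.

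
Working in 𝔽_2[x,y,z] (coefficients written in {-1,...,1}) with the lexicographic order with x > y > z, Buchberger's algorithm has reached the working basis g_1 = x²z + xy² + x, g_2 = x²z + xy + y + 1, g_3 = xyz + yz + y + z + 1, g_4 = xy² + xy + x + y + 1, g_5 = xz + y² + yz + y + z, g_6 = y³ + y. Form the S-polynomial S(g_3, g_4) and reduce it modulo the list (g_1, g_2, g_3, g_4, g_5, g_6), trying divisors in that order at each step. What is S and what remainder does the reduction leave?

S(g_3, g_4) = xyz + xz + y²z + y² + y + z; remainder on division = y²z + y + z + 1.

lcm(LM(g_3), LM(g_4)) = xy²z.
S = (lcm/LT(g_3))·g_3 − (lcm/LT(g_4))·g_4 = xyz + xz + y²z + y² + y + z.
Reduce S modulo (g_1, g_2, g_3, g_4, g_5, g_6) in that order:
  leading term xyz: subtract (1)·g_3 from xyz + xz + y²z + y² + y + z → xz + y²z + y² + yz + 1
  leading term xz: subtract (1)·g_5 from xz + y²z + y² + yz + 1 → y²z + y + z + 1
  leading term y²z: no divisor's leading term divides it; move y²z to the remainder.
  leading term y: no divisor's leading term divides it; move y to the remainder.
  leading term z: no divisor's leading term divides it; move z to the remainder.
  leading term 1: no divisor's leading term divides it; move 1 to the remainder.
The remainder y²z + y + z + 1 is nonzero, so it would be added as the next basis element.
This is the inner loop of Buchberger's algorithm — each nonzero remainder becomes a new basis element.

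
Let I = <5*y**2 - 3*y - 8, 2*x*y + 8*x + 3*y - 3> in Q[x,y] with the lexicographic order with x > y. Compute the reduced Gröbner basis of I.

f_1 = 5*y**2 - 3*y - 8, LT = y**2.
f_2 = 2*x*y + 8*x + 3*y - 3, LT = x*y.

S(f_1,f_2): lcm = x*y**2. S = -23/5*x*y - 8/5*x - 3/2*y**2 + 3/2*y.
  leading term x*y: subtract (-23/10)·f_2 from -23/5*x*y - 8/5*x - 3/2*y**2 + 3/2*y → 84/5*x - 3/2*y**2 + 42/5*y - 69/10
  leading term x: no divisor's leading term divides it; move 84/5*x to the remainder.
  leading term y**2: subtract (-3/10)·f_1 from -3/2*y**2 + 42/5*y - 69/10 → 15/2*y - 93/10
  leading term y: no divisor's leading term divides it; move 15/2*y to the remainder.
  leading term 1: no divisor's leading term divides it; move -93/10 to the remainder.
  remainder 84/5*x + 15/2*y - 93/10 ≠ 0; add g_3 = 84/5*x + 15/2*y - 93/10 to the basis.

S(f_1,g_3): leading monomials are coprime, so the S-polynomial reduces to 0 (Buchberger's first criterion).
S(f_2,g_3): lcm = x*y. S = 4*x - 25/56*y**2 + 115/56*y - 3/2.
  leading term x: subtract (5/21)·g_3 from 4*x - 25/56*y**2 + 115/56*y - 3/2 → -25/56*y**2 + 15/56*y + 5/7
  leading term y**2: subtract (-5/56)·f_1 from -25/56*y**2 + 15/56*y + 5/7 → 0
  remainder 0.

Every S-polynomial of the final basis reduces to 0, so we have a Gröbner basis.
Inter-reduce: drop elements whose leading term is divisible by another's, tail-reduce, and make monic.

G = {x + 25/56*y - 31/56, y**2 - 3/5*y - 8/5}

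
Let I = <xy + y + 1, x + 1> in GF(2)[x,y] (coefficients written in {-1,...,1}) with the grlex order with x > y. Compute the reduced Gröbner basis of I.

G = {1}

This is the nonlinear analogue of row-reducing a linear system.

f_1 = xy + y + 1, LT = xy.
f_2 = x + 1, LT = x.

S(f_1,f_2): lcm = xy. S = 1.
  reduce S modulo (f_1, f_2):
  remainder 1 ≠ 0; add g_3 = 1 to the basis.

The other S-polynomials (S(f_1,g_3), S(f_2,g_3)) all reduce to 0 modulo the current basis, so we have a Gröbner basis.
Inter-reduce: drop elements whose leading term is divisible by another's, tail-reduce, and make monic.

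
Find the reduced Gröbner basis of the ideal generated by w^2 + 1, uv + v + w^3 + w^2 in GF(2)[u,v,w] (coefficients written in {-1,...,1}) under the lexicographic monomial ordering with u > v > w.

G = {uv + v + w + 1, w^2 + 1}

f_1 = w^2 + 1, LT = w^2.
f_2 = uv + v + w^3 + w^2, LT = uv.

S(f_1,f_2): leading monomials are coprime, so the S-polynomial reduces to 0 (Buchberger's first criterion).
Every S-polynomial of the final basis reduces to 0, so we have a Gröbner basis.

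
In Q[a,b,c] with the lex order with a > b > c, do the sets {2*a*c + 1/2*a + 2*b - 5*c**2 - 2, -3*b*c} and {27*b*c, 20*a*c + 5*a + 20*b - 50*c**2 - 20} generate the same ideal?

Yes, the ideals are equal.

Since reduced Gröbner bases are canonical representatives of ideals under a given ordering, it suffices to compute and compare them.
Buchberger on the first generating set:
f_1 = 2*a*c + 1/2*a + 2*b - 5*c**2 - 2, LT = a*c.
f_2 = -3*b*c, LT = b*c.

S(f_1,f_2): lcm = a*b*c. S = 1/4*a*b + b**2 - 5/2*b*c**2 - b.
  leading term a*b: no divisor's leading term divides it; move 1/4*a*b to the remainder.
  leading term b**2: no divisor's leading term divides it; move b**2 to the remainder.
  leading term b*c**2: subtract (5/6*c)·f_2 from -5/2*b*c**2 - b → -b
  leading term b: no divisor's leading term divides it; move -b to the remainder.
  remainder 1/4*a*b + b**2 - b ≠ 0; add g_3 = 1/4*a*b + b**2 - b to the basis.

The other S-polynomials (S(f_1,g_3), S(f_2,g_3)) all reduce to 0 modulo the current basis, so we have a Gröbner basis.
Inter-reduce: drop elements whose leading term is divisible by another's, tail-reduce, and make monic.
Reduced Gröbner basis: {a*b + 4*b**2 - 4*b, a*c + 1/4*a + b - 5/2*c**2 - 1, b*c}.

Buchberger on the second generating set:
h_1 = 27*b*c, LT = b*c.
h_2 = 20*a*c + 5*a + 20*b - 50*c**2 - 20, LT = a*c.

S(h_1,h_2): lcm = a*b*c. S = -1/4*a*b - b**2 + 5/2*b*c**2 + b.
  leading term a*b: no divisor's leading term divides it; move -1/4*a*b to the remainder.
  leading term b**2: no divisor's leading term divides it; move -b**2 to the remainder.
  leading term b*c**2: subtract (5/54*c)·h_1 from 5/2*b*c**2 + b → b
  leading term b: no divisor's leading term divides it; move b to the remainder.
  remainder -1/4*a*b - b**2 + b ≠ 0; add k_3 = -1/4*a*b - b**2 + b to the basis.

The other S-polynomials (S(h_1,k_3), S(h_2,k_3)) all reduce to 0 modulo the current basis, so we have a Gröbner basis.
Inter-reduce: drop elements whose leading term is divisible by another's, tail-reduce, and make monic.
Reduced Gröbner basis: {a*b + 4*b**2 - 4*b, a*c + 1/4*a + b - 5/2*c**2 - 1, b*c}.

The two bases agree; hence the ideals are identical.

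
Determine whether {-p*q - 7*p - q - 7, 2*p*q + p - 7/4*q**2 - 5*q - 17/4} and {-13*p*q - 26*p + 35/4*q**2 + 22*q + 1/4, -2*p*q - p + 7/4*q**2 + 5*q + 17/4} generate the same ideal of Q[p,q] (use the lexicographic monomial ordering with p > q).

Yes, the ideals are equal.

Two ideals are equal iff their reduced Gröbner bases coincide (the reduced basis is unique for a fixed ordering).
Buchberger on the first generating set:
f_1 = -p*q - 7*p - q - 7, LT = p*q.
f_2 = 2*p*q + p - 7/4*q**2 - 5*q - 17/4, LT = p*q.

S(f_1,f_2): lcm = p*q. S = 13/2*p + 7/8*q**2 + 7/2*q + 73/8.
  reduce S modulo (f_1, f_2):
  remainder 13/2*p + 7/8*q**2 + 7/2*q + 73/8 ≠ 0; add g_3 = 13/2*p + 7/8*q**2 + 7/2*q + 73/8 to the basis.

S(f_1,g_3): lcm = p*q. S = 7*p - 7/52*q**3 - 7/13*q**2 - 21/52*q + 7.
  reduce S modulo (f_1, f_2, g_3):
  remainder -7/52*q**3 - 77/52*q**2 - 217/52*q - 147/52 ≠ 0; add g_4 = -7/52*q**3 - 77/52*q**2 - 217/52*q - 147/52 to the basis.

The other S-polynomials (S(f_2,g_3), S(f_1,g_4), S(f_2,g_4), S(g_3,g_4)) all reduce to 0 modulo the current basis, so we have a Gröbner basis.
Inter-reduce: drop elements whose leading term is divisible by another's, tail-reduce, and make monic.
Reduced Gröbner basis: {p + 7/52*q**2 + 7/13*q + 73/52, q**3 + 11*q**2 + 31*q + 21}.

Buchberger on the second generating set:
h_1 = -13*p*q - 26*p + 35/4*q**2 + 22*q + 1/4, LT = p*q.
h_2 = -2*p*q - p + 7/4*q**2 + 5*q + 17/4, LT = p*q.

S(h_1,h_2): lcm = p*q. S = 3/2*p + 21/104*q**2 + 21/26*q + 219/104.
  reduce S modulo (h_1, h_2):
  remainder 3/2*p + 21/104*q**2 + 21/26*q + 219/104 ≠ 0; add k_3 = 3/2*p + 21/104*q**2 + 21/26*q + 219/104 to the basis.

S(h_1,k_3): lcm = p*q. S = 2*p - 7/52*q**3 - 63/52*q**2 - 161/52*q - 1/52.
  reduce S modulo (h_1, h_2, k_3):
  remainder -7/52*q**3 - 77/52*q**2 - 217/52*q - 147/52 ≠ 0; add k_4 = -7/52*q**3 - 77/52*q**2 - 217/52*q - 147/52 to the basis.

The other S-polynomials (S(h_2,k_3), S(h_1,k_4), S(h_2,k_4), S(k_3,k_4)) all reduce to 0 modulo the current basis, so we have a Gröbner basis.
Inter-reduce: drop elements whose leading term is divisible by another's, tail-reduce, and make monic.
Reduced Gröbner basis: {p + 7/52*q**2 + 7/13*q + 73/52, q**3 + 11*q**2 + 31*q + 21}.

The two bases agree; hence the ideals are identical.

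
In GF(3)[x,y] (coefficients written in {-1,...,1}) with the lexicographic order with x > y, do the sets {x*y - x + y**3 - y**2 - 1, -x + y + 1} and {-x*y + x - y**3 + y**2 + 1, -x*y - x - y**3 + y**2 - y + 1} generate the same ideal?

Since reduced Gröbner bases are canonical representatives of ideals under a given ordering, it suffices to compute and compare them.
Buchberger on the first generating set:
f_1 = x*y - x + y**3 - y**2 - 1, LT = x*y.
f_2 = -x + y + 1, LT = x.

S(f_1,f_2): lcm = x*y. S = -x + y**3 + y - 1.
  leading term x: subtract (1)·f_2 from -x + y**3 + y - 1 → y**3 + 1
  leading term y**3: no divisor's leading term divides it; move y**3 to the remainder.
  leading term 1: no divisor's leading term divides it; move 1 to the remainder.
  remainder y**3 + 1 ≠ 0; add g_3 = y**3 + 1 to the basis.

S(f_1,g_3): lcm = x*y**3. S = -x*y**2 - x + y**5 - y**4 - y**2.
  leading term x*y**2: subtract (-y)·f_1 from -x*y**2 - x + y**5 - y**4 - y**2 → -x*y - x + y**5 - y**3 - y**2 - y
  leading term x*y: subtract (-1)·f_1 from -x*y - x + y**5 - y**3 - y**2 - y → x + y**5 + y**2 - y - 1
  leading term x: subtract (-1)·f_2 from x + y**5 + y**2 - y - 1 → y**5 + y**2
  leading term y**5: subtract (y**2)·g_3 from y**5 + y**2 → 0
  remainder 0.

S(f_2,g_3): leading monomials are coprime, so the S-polynomial reduces to 0 (Buchberger's first criterion).
Every S-polynomial of the final basis reduces to 0, so we have a Gröbner basis.
Inter-reduce: drop elements whose leading term is divisible by another's, tail-reduce, and make monic.
Reduced Gröbner basis: {x - y - 1, y**3 + 1}.

Buchberger on the second generating set:
h_1 = -x*y + x - y**3 + y**2 + 1, LT = x*y.
h_2 = -x*y - x - y**3 + y**2 - y + 1, LT = x*y.

S(h_1,h_2): lcm = x*y. S = x - y.
  leading term x: no divisor's leading term divides it; move x to the remainder.
  leading term y: no divisor's leading term divides it; move -y to the remainder.
  remainder x - y ≠ 0; add k_3 = x - y to the basis.

S(h_1,k_3): lcm = x*y. S = -x + y**3 - 1.
  leading term x: subtract (-1)·k_3 from -x + y**3 - 1 → y**3 - y - 1
  leading term y**3: no divisor's leading term divides it; move y**3 to the remainder.
  leading term y: no divisor's leading term divides it; move -y to the remainder.
  leading term 1: no divisor's leading term divides it; move -1 to the remainder.
  remainder y**3 - y - 1 ≠ 0; add k_4 = y**3 - y - 1 to the basis.

S(h_2,k_3): lcm = x*y. S = x + y**3 + y - 1.
  leading term x: subtract (1)·k_3 from x + y**3 + y - 1 → y**3 - y - 1
  leading term y**3: subtract (1)·k_4 from y**3 - y - 1 → 0
  remainder 0.

S(h_1,k_4): lcm = x*y**3. S = -x*y**2 + x*y + x + y**5 - y**4 - y**2.
  leading term x*y**2: subtract (y)·h_1 from -x*y**2 + x*y + x + y**5 - y**4 - y**2 → x + y**5 - y**3 - y**2 - y
  leading term x: subtract (1)·k_3 from x + y**5 - y**3 - y**2 - y → y**5 - y**3 - y**2
  leading term y**5: subtract (y**2)·k_4 from y**5 - y**3 - y**2 → 0
  remainder 0.

S(h_2,k_4): lcm = x*y**3. S = x*y**2 + x*y + x + y**5 - y**4 + y**3 - y**2.
  leading term x*y**2: subtract (-y)·h_1 from x*y**2 + x*y + x + y**5 - y**4 + y**3 - y**2 → -x*y + x + y**5 + y**4 - y**3 - y**2 + y
  leading term x*y: subtract (1)·h_1 from -x*y + x + y**5 + y**4 - y**3 - y**2 + y → y**5 + y**4 + y**2 + y - 1
  leading term y**5: subtract (y**2)·k_4 from y**5 + y**4 + y**2 + y - 1 → y**4 + y**3 - y**2 + y - 1
  leading term y**4: subtract (y)·k_4 from y**4 + y**3 - y**2 + y - 1 → y**3 - y - 1
  leading term y**3: subtract (1)·k_4 from y**3 - y - 1 → 0
  remainder 0.

S(k_3,k_4): leading monomials are coprime, so the S-polynomial reduces to 0 (Buchberger's first criterion).
Every S-polynomial of the final basis reduces to 0, so we have a Gröbner basis.
Inter-reduce: drop elements whose leading term is divisible by another's, tail-reduce, and make monic.
Reduced Gröbner basis: {x - y, y**3 - y - 1}.

The bases are distinct; the ideals are different.
The same test decides containment: I ⊆ J iff every generator of I reduces to 0 modulo a Gröbner basis of J.

No, the ideals differ.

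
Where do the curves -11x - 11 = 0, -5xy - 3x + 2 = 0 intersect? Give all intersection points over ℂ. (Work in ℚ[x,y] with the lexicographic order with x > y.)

Compute a lex Gröbner basis by Buchberger's algorithm.
f_1 = -11x - 11, LT = x.
f_2 = -5xy - 3x + 2, LT = xy.

S(f_1,f_2): lcm = xy. S = -⅗x + y + ⅖.
  leading term x: subtract (3/55)·f_1 from -⅗x + y + ⅖ → y + 1
  leading term y: no divisor's leading term divides it; move y to the remainder.
  leading term 1: no divisor's leading term divides it; move 1 to the remainder.
  remainder y + 1 ≠ 0; add h_3 = y + 1 to the basis.

The other S-polynomials (S(f_1,h_3), S(f_2,h_3)) all reduce to 0 modulo the current basis, so we have a Gröbner basis.
Inter-reduce: drop elements whose leading term is divisible by another's, tail-reduce, and make monic.
Reduced Gröbner basis: {x + 1, y + 1}.

From the last basis element, y + 1 = 0, so y takes values in {-1}. Each choice, substituted upward through the basis, yields the corresponding point(s) of the solution set.
  y = -1: the earlier basis element becomes x + 1 = 0, giving x = -1 — point (-1, -1).

{(-1, -1)}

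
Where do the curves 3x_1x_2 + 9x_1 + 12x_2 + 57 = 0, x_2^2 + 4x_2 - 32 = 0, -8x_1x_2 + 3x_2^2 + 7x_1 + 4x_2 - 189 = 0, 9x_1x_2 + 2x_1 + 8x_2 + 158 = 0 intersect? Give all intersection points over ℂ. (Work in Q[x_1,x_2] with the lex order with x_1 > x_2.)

Compute a lex Gröbner basis by Buchberger's algorithm.
f_1 = 3x_1x_2 + 9x_1 + 12x_2 + 57, LT = x_1x_2.
f_2 = x_2^2 + 4x_2 - 32, LT = x_2^2.
f_3 = -8x_1x_2 + 7x_1 + 3x_2^2 + 4x_2 - 189, LT = x_1x_2.
f_4 = 9x_1x_2 + 2x_1 + 8x_2 + 158, LT = x_1x_2.

S(f_1,f_2): lcm = x_1x_2^2. S = -x_1x_2 + 32x_1 + 4x_2^2 + 19x_2.
  leading term x_1x_2: subtract (-1/3)·f_1 from -x_1x_2 + 32x_1 + 4x_2^2 + 19x_2 → 35x_1 + 4x_2^2 + 23x_2 + 19
  leading term x_1: no divisor's leading term divides it; move 35x_1 to the remainder.
  leading term x_2^2: subtract (4)·f_2 from 4x_2^2 + 23x_2 + 19 → 7x_2 + 147
  leading term x_2: no divisor's leading term divides it; move 7x_2 to the remainder.
  leading term 1: no divisor's leading term divides it; move 147 to the remainder.
  remainder 35x_1 + 7x_2 + 147 ≠ 0; add h_5 = 35x_1 + 7x_2 + 147 to the basis.

S(f_1,f_3): lcm = x_1x_2. S = 31/8x_1 + 3/8x_2^2 + 9/2x_2 - 37/8.
  leading term x_1: subtract (31/280)·h_5 from 31/8x_1 + 3/8x_2^2 + 9/2x_2 - 37/8 → 3/8x_2^2 + 149/40x_2 - 209/10
  leading term x_2^2: subtract (3/8)·f_2 from 3/8x_2^2 + 149/40x_2 - 209/10 → 89/40x_2 - 89/10
  leading term x_2: no divisor's leading term divides it; move 89/40x_2 to the remainder.
  leading term 1: no divisor's leading term divides it; move -89/10 to the remainder.
  remainder 89/40x_2 - 89/10 ≠ 0; add h_6 = 89/40x_2 - 89/10 to the basis.

S(f_1,f_4): lcm = x_1x_2. S = 25/9x_1 + 28/9x_2 + 13/9.
  leading term x_1: subtract (5/63)·h_5 from 25/9x_1 + 28/9x_2 + 13/9 → 23/9x_2 - 92/9
  leading term x_2: subtract (920/801)·h_6 from 23/9x_2 - 92/9 → 0
  remainder 0.

S(f_2,f_3): lcm = x_1x_2^2. S = 39/8x_1x_2 - 32x_1 + 3/8x_2^3 + 1/2x_2^2 - 189/8x_2.
  leading term x_1x_2: subtract (13/8)·f_1 from 39/8x_1x_2 - 32x_1 + 3/8x_2^3 + 1/2x_2^2 - 189/8x_2 → -373/8x_1 + 3/8x_2^3 + 1/2x_2^2 - 345/8x_2 - 741/8
  leading term x_1: subtract (-373/280)·h_5 from -373/8x_1 + 3/8x_2^3 + 1/2x_2^2 - 345/8x_2 - 741/8 → 3/8x_2^3 + 1/2x_2^2 - 169/5x_2 + 516/5
  leading term x_2^3: subtract (3/8x_2)·f_2 from 3/8x_2^3 + 1/2x_2^2 - 169/5x_2 + 516/5 → -x_2^2 - 109/5x_2 + 516/5
  leading term x_2^2: subtract (-1)·f_2 from -x_2^2 - 109/5x_2 + 516/5 → -89/5x_2 + 356/5
  leading term x_2: subtract (-8)·h_6 from -89/5x_2 + 356/5 → 0
  remainder 0.

S(f_2,f_4): lcm = x_1x_2^2. S = 34/9x_1x_2 - 32x_1 - 8/9x_2^2 - 158/9x_2.
  leading term x_1x_2: subtract (34/27)·f_1 from 34/9x_1x_2 - 32x_1 - 8/9x_2^2 - 158/9x_2 → -130/3x_1 - 8/9x_2^2 - 98/3x_2 - 646/9
  leading term x_1: subtract (-26/21)·h_5 from -130/3x_1 - 8/9x_2^2 - 98/3x_2 - 646/9 → -8/9x_2^2 - 24x_2 + 992/9
  leading term x_2^2: subtract (-8/9)·f_2 from -8/9x_2^2 - 24x_2 + 992/9 → -184/9x_2 + 736/9
  leading term x_2: subtract (-7360/801)·h_6 from -184/9x_2 + 736/9 → 0
  remainder 0.

S(f_3,f_4): lcm = x_1x_2. S = -79/72x_1 - 3/8x_2^2 - 25/18x_2 + 437/72.
  leading term x_1: subtract (-79/2520)·h_5 from -79/72x_1 - 3/8x_2^2 - 25/18x_2 + 437/72 → -3/8x_2^2 - 421/360x_2 + 961/90
  leading term x_2^2: subtract (-3/8)·f_2 from -3/8x_2^2 - 421/360x_2 + 961/90 → 119/360x_2 - 119/90
  leading term x_2: subtract (119/801)·h_6 from 119/360x_2 - 119/90 → 0
  remainder 0.

S(f_1,h_5): lcm = x_1x_2. S = 3x_1 - 1/5x_2^2 - 1/5x_2 + 19.
  leading term x_1: subtract (3/35)·h_5 from 3x_1 - 1/5x_2^2 - 1/5x_2 + 19 → -1/5x_2^2 - 4/5x_2 + 32/5
  leading term x_2^2: subtract (-1/5)·f_2 from -1/5x_2^2 - 4/5x_2 + 32/5 → 0
  remainder 0.

S(f_2,h_5): leading monomials are coprime, so the S-polynomial reduces to 0 (Buchberger's first criterion).
S(f_3,h_5): lcm = x_1x_2. S = -7/8x_1 - 23/40x_2^2 - 47/10x_2 + 189/8.
  leading term x_1: subtract (-1/40)·h_5 from -7/8x_1 - 23/40x_2^2 - 47/10x_2 + 189/8 → -23/40x_2^2 - 181/40x_2 + 273/10
  leading term x_2^2: subtract (-23/40)·f_2 from -23/40x_2^2 - 181/40x_2 + 273/10 → -89/40x_2 + 89/10
  leading term x_2: subtract (-1)·h_6 from -89/40x_2 + 89/10 → 0
  remainder 0.

S(f_4,h_5): lcm = x_1x_2. S = 2/9x_1 - 1/5x_2^2 - 149/45x_2 + 158/9.
  leading term x_1: subtract (2/315)·h_5 from 2/9x_1 - 1/5x_2^2 - 149/45x_2 + 158/9 → -1/5x_2^2 - 151/45x_2 + 748/45
  leading term x_2^2: subtract (-1/5)·f_2 from -1/5x_2^2 - 151/45x_2 + 748/45 → -23/9x_2 + 92/9
  leading term x_2: subtract (-920/801)·h_6 from -23/9x_2 + 92/9 → 0
  remainder 0.

S(f_1,h_6): lcm = x_1x_2. S = 7x_1 + 4x_2 + 19.
  leading term x_1: subtract (1/5)·h_5 from 7x_1 + 4x_2 + 19 → 13/5x_2 - 52/5
  leading term x_2: subtract (104/89)·h_6 from 13/5x_2 - 52/5 → 0
  remainder 0.

S(f_2,h_6): lcm = x_2^2. S = 8x_2 - 32.
  leading term x_2: subtract (320/89)·h_6 from 8x_2 - 32 → 0
  remainder 0.

S(f_3,h_6): lcm = x_1x_2. S = 25/8x_1 - 3/8x_2^2 - 1/2x_2 + 189/8.
  leading term x_1: subtract (5/56)·h_5 from 25/8x_1 - 3/8x_2^2 - 1/2x_2 + 189/8 → -3/8x_2^2 - 9/8x_2 + 21/2
  leading term x_2^2: subtract (-3/8)·f_2 from -3/8x_2^2 - 9/8x_2 + 21/2 → 3/8x_2 - 3/2
  leading term x_2: subtract (15/89)·h_6 from 3/8x_2 - 3/2 → 0
  remainder 0.

S(f_4,h_6): lcm = x_1x_2. S = 38/9x_1 + 8/9x_2 + 158/9.
  leading term x_1: subtract (38/315)·h_5 from 38/9x_1 + 8/9x_2 + 158/9 → 2/45x_2 - 8/45
  leading term x_2: subtract (16/801)·h_6 from 2/45x_2 - 8/45 → 0
  remainder 0.

S(h_5,h_6): leading monomials are coprime, so the S-polynomial reduces to 0 (Buchberger's first criterion).
Every S-polynomial of the final basis reduces to 0, so we have a Gröbner basis.
Inter-reduce: drop elements whose leading term is divisible by another's, tail-reduce, and make monic.
Reduced Gröbner basis: {x_1 + 5, x_2 - 4}.

Since the basis is lex-ordered, x_2 - 4 is univariate in x_2. Its roots are {4}. Back-substituting each root into the other basis elements fixes the other coordinates.
  x_2 = 4: the earlier basis element becomes x_1 + 5 = 0, giving x_1 = -5 — point (-5, 4).
Check: every point annihilates each of the original generators.

{(-5, 4)}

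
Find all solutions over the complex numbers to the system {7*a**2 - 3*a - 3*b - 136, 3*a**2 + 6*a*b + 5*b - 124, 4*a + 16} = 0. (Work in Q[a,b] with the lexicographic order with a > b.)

Compute a lex Gröbner basis by Buchberger's algorithm.
f_1 = 7*a**2 - 3*a - 3*b - 136, LT = a**2.
f_2 = 3*a**2 + 6*a*b + 5*b - 124, LT = a**2.
f_3 = 4*a + 16, LT = a.

S(f_1,f_2): lcm = a**2. S = -2*a*b - 3/7*a - 44/21*b + 460/21.
  leading term a*b: subtract (-1/2*b)·f_3 from -2*a*b - 3/7*a - 44/21*b + 460/21 → -3/7*a + 124/21*b + 460/21
  leading term a: subtract (-3/28)·f_3 from -3/7*a + 124/21*b + 460/21 → 124/21*b + 496/21
  leading term b: no divisor's leading term divides it; move 124/21*b to the remainder.
  leading term 1: no divisor's leading term divides it; move 496/21 to the remainder.
  remainder 124/21*b + 496/21 ≠ 0; add h_4 = 124/21*b + 496/21 to the basis.

The other S-polynomials (S(f_1,f_3), S(f_2,f_3), S(f_1,h_4), S(f_2,h_4), S(f_3,h_4)) all reduce to 0 modulo the current basis, so we have a Gröbner basis.
Inter-reduce: drop elements whose leading term is divisible by another's, tail-reduce, and make monic.
Reduced Gröbner basis: {a + 4, b + 4}.

The lex basis is triangular: the last element involves only b. Solving b + 4 = 0 gives b ∈ {-4}; substituting each value into the earlier elements determines the remaining variables.
  b = -4: the earlier basis element becomes a + 4 = 0, giving a = -4 — point (-4, -4).
Substituting each solution back into the original system confirms all equations vanish.
This is the nonlinear analogue of row-reducing a linear system.

{(-4, -4)}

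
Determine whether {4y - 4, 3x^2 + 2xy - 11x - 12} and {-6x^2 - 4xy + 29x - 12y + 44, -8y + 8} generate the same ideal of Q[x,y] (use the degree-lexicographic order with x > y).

Two ideals are equal iff their reduced Gröbner bases coincide (the reduced basis is unique for a fixed ordering).
Buchberger on the first generating set:
f_1 = 4y - 4, LT = y.
f_2 = 3x^2 + 2xy - 11x - 12, LT = x^2.

S(f_1,f_2): leading monomials are coprime, so the S-polynomial reduces to 0 (Buchberger's first criterion).
Every S-polynomial of the final basis reduces to 0, so we have a Gröbner basis.
Inter-reduce: drop elements whose leading term is divisible by another's, tail-reduce, and make monic.
Reduced Gröbner basis: {x^2 - 3x - 4, y - 1}.

Buchberger on the second generating set:
h_1 = -6x^2 - 4xy + 29x - 12y + 44, LT = x^2.
h_2 = -8y + 8, LT = y.

S(h_1,h_2): leading monomials are coprime, so the S-polynomial reduces to 0 (Buchberger's first criterion).
Every S-polynomial of the final basis reduces to 0, so we have a Gröbner basis.
Inter-reduce: drop elements whose leading term is divisible by another's, tail-reduce, and make monic.
Reduced Gröbner basis: {x^2 - 25/6x - 16/3, y - 1}.

These differ, so the ideals are not equal.

No, the ideals differ.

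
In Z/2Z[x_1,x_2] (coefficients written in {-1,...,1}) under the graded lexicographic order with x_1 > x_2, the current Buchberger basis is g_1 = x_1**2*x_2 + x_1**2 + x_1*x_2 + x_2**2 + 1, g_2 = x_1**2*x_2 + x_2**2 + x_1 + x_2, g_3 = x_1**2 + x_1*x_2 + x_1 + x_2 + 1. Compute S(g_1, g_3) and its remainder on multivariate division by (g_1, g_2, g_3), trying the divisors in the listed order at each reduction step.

S(g_1, g_3) = x_1*x_2**2 + x_1**2 + x_2 + 1; remainder on division = x_1*x_2**2 + x_1*x_2 + x_1.

lcm(LM(g_1), LM(g_3)) = x_1**2*x_2.
S = (lcm/LT(g_1))·g_1 − (lcm/LT(g_3))·g_3 = x_1*x_2**2 + x_1**2 + x_2 + 1.
Reduce S modulo (g_1, g_2, g_3) in that order:
  leading term x_1*x_2**2: no divisor's leading term divides it; move x_1*x_2**2 to the remainder.
  leading term x_1**2: subtract (1)·g_3 from x_1**2 + x_2 + 1 → x_1*x_2 + x_1
  leading term x_1*x_2: no divisor's leading term divides it; move x_1*x_2 to the remainder.
  leading term x_1: no divisor's leading term divides it; move x_1 to the remainder.
The remainder x_1*x_2**2 + x_1*x_2 + x_1 is nonzero, so it would be added as the next basis element.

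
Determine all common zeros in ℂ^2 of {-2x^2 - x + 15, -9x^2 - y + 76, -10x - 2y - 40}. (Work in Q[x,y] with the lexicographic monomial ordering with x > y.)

Compute a lex Gröbner basis by Buchberger's algorithm.
f_1 = -2x^2 - x + 15, LT = x^2.
f_2 = -9x^2 - y + 76, LT = x^2.
f_3 = -10x - 2y - 40, LT = x.

S(f_1,f_2): lcm = x^2. S = 1/2x - 1/9y + 17/18.
  reduce S modulo (f_1, f_2, f_3):
  remainder -19/90y - 19/18 ≠ 0; add h_4 = -19/90y - 19/18 to the basis.

The other S-polynomials (S(f_1,f_3), S(f_2,f_3), S(f_1,h_4), S(f_2,h_4), S(f_3,h_4)) all reduce to 0 modulo the current basis, so we have a Gröbner basis.
Inter-reduce: drop elements whose leading term is divisible by another's, tail-reduce, and make monic.
Reduced Gröbner basis: {x + 3, y + 5}.

Elimination: the polynomial y + 5 lies in the elimination ideal for y, so y ∈ {-5}. For each such y, the remaining basis elements (now univariate) give the rest of the solution.
  y = -5: the earlier basis element becomes x + 3 = 0, giving x = -3 — point (-3, -5).
This is the nonlinear analogue of row-reducing a linear system.

{(-3, -5)}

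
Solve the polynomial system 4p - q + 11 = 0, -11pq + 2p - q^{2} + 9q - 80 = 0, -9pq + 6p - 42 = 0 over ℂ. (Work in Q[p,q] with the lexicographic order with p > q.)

{(-2, 3)}

Compute a lex Gröbner basis by Buchberger's algorithm.
f_1 = 4p - q + 11, LT = p.
f_2 = -11pq + 2p - q^{2} + 9q - 80, LT = pq.
f_3 = -9pq + 6p - 42, LT = pq.

S(f_1,f_2): lcm = pq. S = \tfrac{2}{11}p - \tfrac{15}{44}q^{2} + \tfrac{157}{44}q - \tfrac{80}{11}.
  reduce S modulo (f_1, f_2, f_3):
  remainder -\tfrac{15}{44}q^{2} + \tfrac{159}{44}q - \tfrac{171}{22} ≠ 0; add h_4 = -\tfrac{15}{44}q^{2} + \tfrac{159}{44}q - \tfrac{171}{22} to the basis.

S(f_1,f_3): lcm = pq. S = \tfrac{2}{3}p - \tfrac{1}{4}q^{2} + \tfrac{11}{4}q - \tfrac{14}{3}.
  reduce S modulo (f_1, f_2, f_3, h_4):
  remainder \tfrac{4}{15}q - \tfrac{4}{5} ≠ 0; add h_5 = \tfrac{4}{15}q - \tfrac{4}{5} to the basis.

The other S-polynomials (S(f_2,f_3), S(f_1,h_4), S(f_2,h_4), S(f_3,h_4), S(f_1,h_5), S(f_2,h_5), S(f_3,h_5), S(h_4,h_5)) all reduce to 0 modulo the current basis, so we have a Gröbner basis.
Inter-reduce: drop elements whose leading term is divisible by another's, tail-reduce, and make monic.
Reduced Gröbner basis: {p + 2, q - 3}.

A lex Gröbner basis eliminates variables successively. Here q - 3 depends only on q, with roots {3}; lifting each root through the earlier basis elements recovers the full solutions.
  q = 3: the earlier basis element becomes p + 2 = 0, giving p = -2 — point (-2, 3).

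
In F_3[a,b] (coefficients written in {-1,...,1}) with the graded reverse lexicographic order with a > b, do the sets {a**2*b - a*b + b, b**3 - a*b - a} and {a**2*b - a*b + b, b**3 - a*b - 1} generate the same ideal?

For a fixed monomial order, each ideal has a unique reduced Gröbner basis; comparing bases decides equality.
Buchberger on the first generating set:
f_1 = a**2*b - a*b + b, LT = a**2*b.
f_2 = b**3 - a*b - a, LT = b**3.

S(f_1,f_2): lcm = a**2*b**3. S = a**3*b - a*b**3 + a**3 + b**3.
  reduce S modulo (f_1, f_2):
  remainder a**3 - a**2 + a ≠ 0; add g_3 = a**3 - a**2 + a to the basis.

The other S-polynomials (S(f_1,g_3), S(f_2,g_3)) all reduce to 0 modulo the current basis, so we have a Gröbner basis.
Inter-reduce: drop elements whose leading term is divisible by another's, tail-reduce, and make monic.
Reduced Gröbner basis: {a**3 - a**2 + a, a**2*b - a*b + b, b**3 - a*b - a}.

Buchberger on the second generating set:
h_1 = a**2*b - a*b + b, LT = a**2*b.
h_2 = b**3 - a*b - 1, LT = b**3.

S(h_1,h_2): lcm = a**2*b**3. S = a**3*b - a*b**3 + b**3 + a**2.
  reduce S modulo (h_1, h_2):
  remainder a**2 - a + 1 ≠ 0; add k_3 = a**2 - a + 1 to the basis.

The other S-polynomials (S(h_1,k_3), S(h_2,k_3)) all reduce to 0 modulo the current basis, so we have a Gröbner basis.
Inter-reduce: drop elements whose leading term is divisible by another's, tail-reduce, and make monic.
Reduced Gröbner basis: {b**3 - a*b - 1, a**2 - a + 1}.

Since the reduced bases disagree, the two ideals are not the same.

No, the ideals differ.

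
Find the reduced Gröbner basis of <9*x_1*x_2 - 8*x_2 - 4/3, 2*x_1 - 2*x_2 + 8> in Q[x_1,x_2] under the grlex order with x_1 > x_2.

f_1 = 9*x_1*x_2 - 8*x_2 - 4/3, LT = x_1*x_2.
f_2 = 2*x_1 - 2*x_2 + 8, LT = x_1.

S(f_1,f_2): lcm = x_1*x_2. S = x_2**2 - 44/9*x_2 - 4/27.
  leading term x_2**2: no divisor's leading term divides it; move x_2**2 to the remainder.
  leading term x_2: no divisor's leading term divides it; move -44/9*x_2 to the remainder.
  leading term 1: no divisor's leading term divides it; move -4/27 to the remainder.
  remainder x_2**2 - 44/9*x_2 - 4/27 ≠ 0; add g_3 = x_2**2 - 44/9*x_2 - 4/27 to the basis.

S(f_1,g_3): lcm = x_1*x_2**2. S = 44/9*x_1*x_2 - 8/9*x_2**2 + 4/27*x_1 - 4/27*x_2.
  leading term x_1*x_2: subtract (44/81)·f_1 from 44/9*x_1*x_2 - 8/9*x_2**2 + 4/27*x_1 - 4/27*x_2 → -8/9*x_2**2 + 4/27*x_1 + 340/81*x_2 + 176/243
  leading term x_2**2: subtract (-8/9)·g_3 from -8/9*x_2**2 + 4/27*x_1 + 340/81*x_2 + 176/243 → 4/27*x_1 - 4/27*x_2 + 16/27
  leading term x_1: subtract (2/27)·f_2 from 4/27*x_1 - 4/27*x_2 + 16/27 → 0
  remainder 0.

S(f_2,g_3): leading monomials are coprime, so the S-polynomial reduces to 0 (Buchberger's first criterion).
Every S-polynomial of the final basis reduces to 0, so we have a Gröbner basis.
Inter-reduce: drop elements whose leading term is divisible by another's, tail-reduce, and make monic.

G = {x_2**2 - 44/9*x_2 - 4/27, x_1 - x_2 + 4}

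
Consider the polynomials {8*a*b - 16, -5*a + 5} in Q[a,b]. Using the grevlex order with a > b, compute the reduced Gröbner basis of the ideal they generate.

G = {a - 1, b - 2}

The reduced Gröbner basis is the canonical form of the ideal for this ordering.

f_1 = 8*a*b - 16, LT = a*b.
f_2 = -5*a + 5, LT = a.

S(f_1,f_2): lcm = a*b. S = b - 2.
  leading term b: no divisor's leading term divides it; move b to the remainder.
  leading term 1: no divisor's leading term divides it; move -2 to the remainder.
  remainder b - 2 ≠ 0; add g_3 = b - 2 to the basis.

The other S-polynomials (S(f_1,g_3), S(f_2,g_3)) all reduce to 0 modulo the current basis, so we have a Gröbner basis.
Inter-reduce: drop elements whose leading term is divisible by another's, tail-reduce, and make monic.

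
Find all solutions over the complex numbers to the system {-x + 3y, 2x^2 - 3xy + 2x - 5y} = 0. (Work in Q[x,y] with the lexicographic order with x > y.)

Compute a lex Gröbner basis by Buchberger's algorithm.
f_1 = -x + 3y, LT = x.
f_2 = 2x^2 - 3xy + 2x - 5y, LT = x^2.

S(f_1,f_2): lcm = x^2. S = -3/2xy - x + 5/2y.
  reduce S modulo (f_1, f_2):
  remainder -9/2y^2 - 1/2y ≠ 0; add h_3 = -9/2y^2 - 1/2y to the basis.

The other S-polynomials (S(f_1,h_3), S(f_2,h_3)) all reduce to 0 modulo the current basis, so we have a Gröbner basis.
Inter-reduce: drop elements whose leading term is divisible by another's, tail-reduce, and make monic.
Reduced Gröbner basis: {x - 3y, y^2 + 1/9y}.

The lex basis is triangular: the last element involves only y. Solving y^2 + 1/9y = 0 gives y ∈ {-1/9, 0}; substituting each value into the earlier elements determines the remaining variables.
  y = -1/9: the earlier basis element becomes x + 1/3 = 0, giving x = -1/3 — point (-1/3, -1/9).
  y = 0: the earlier basis element becomes x = 0, giving x = 0 — point (0, 0).

{(-1/3, -1/9), (0, 0)}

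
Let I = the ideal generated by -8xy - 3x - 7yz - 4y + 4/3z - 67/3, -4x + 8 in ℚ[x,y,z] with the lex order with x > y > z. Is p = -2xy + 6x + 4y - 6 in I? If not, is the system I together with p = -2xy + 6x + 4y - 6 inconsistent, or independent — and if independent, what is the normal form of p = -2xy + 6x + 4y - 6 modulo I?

First compute the reduced Gröbner basis of I by Buchberger's algorithm.
f_1 = -8xy - 3x - 7yz - 4y + 4/3z - 67/3, LT = xy.
f_2 = -4x + 8, LT = x.

S(f_1,f_2): lcm = xy. S = ⅜x + ⅞yz + 5/2y - ⅙z + 67/24.
  leading term x: subtract (-3/32)·f_2 from ⅜x + ⅞yz + 5/2y - ⅙z + 67/24 → ⅞yz + 5/2y - ⅙z + 85/24
  leading term yz: no divisor's leading term divides it; move ⅞yz to the remainder.
  leading term y: no divisor's leading term divides it; move 5/2y to the remainder.
  leading term z: no divisor's leading term divides it; move -⅙z to the remainder.
  leading term 1: no divisor's leading term divides it; move 85/24 to the remainder.
  remainder ⅞yz + 5/2y - ⅙z + 85/24 ≠ 0; add h_3 = ⅞yz + 5/2y - ⅙z + 85/24 to the basis.

S(f_1,h_3): lcm = xyz. S = -20/7xy + 95/168xz - 85/21x + ⅞yz² + ½yz - ⅙z² + 67/24z.
  leading term xy: subtract (5/14)·f_1 from -20/7xy + 95/168xz - 85/21x + ⅞yz² + ½yz - ⅙z² + 67/24z → 95/168xz - 125/42x + ⅞yz² + 3yz + 10/7y - ⅙z² + 389/168z + 335/42
  leading term xz: subtract (-95/672z)·f_2 from 95/168xz - 125/42x + ⅞yz² + 3yz + 10/7y - ⅙z² + 389/168z + 335/42 → -125/42x + ⅞yz² + 3yz + 10/7y - ⅙z² + 193/56z + 335/42
  leading term x: subtract (125/168)·f_2 from -125/42x + ⅞yz² + 3yz + 10/7y - ⅙z² + 193/56z + 335/42 → ⅞yz² + 3yz + 10/7y - ⅙z² + 193/56z + 85/42
  leading term yz²: subtract (z)·h_3 from ⅞yz² + 3yz + 10/7y - ⅙z² + 193/56z + 85/42 → ½yz + 10/7y - 2/21z + 85/42
  leading term yz: subtract (4/7)·h_3 from ½yz + 10/7y - 2/21z + 85/42 → 0
  remainder 0.

S(f_2,h_3): leading monomials are coprime, so the S-polynomial reduces to 0 (Buchberger's first criterion).
Every S-polynomial of the final basis reduces to 0, so we have a Gröbner basis.
Inter-reduce: drop elements whose leading term is divisible by another's, tail-reduce, and make monic.
Reduced Gröbner basis: {x - 2, yz + 20/7y - 4/21z + 85/21}.
Label its elements g_1 = x - 2, g_2 = yz + 20/7y - 4/21z + 85/21.

Reduce p = -2xy + 6x + 4y - 6 modulo G:
  leading term xy: subtract (-2y)·g_1 from -2xy + 6x + 4y - 6 → 6x - 6
  leading term x: subtract (6)·g_1 from 6x - 6 → 6
  leading term 1: no divisor's leading term divides it; move 6 to the remainder.
  normal form = 6.
The normal form is nonzero, so p ∉ I. Since p minus its normal form lies in I, I + (p) = I + (r) where r = 6; decide whether this ideal is the whole ring.
Here r = 6 is a nonzero constant, hence a unit: 1 ∈ I + (p), the Gröbner basis of I + (p) is {1}, and the enlarged system has no common solution — adjoining p is inconsistent.

The remainder on division by a Gröbner basis is unique — it is the normal form.

Adjoining -2xy + 6x + 4y - 6 makes the ideal the whole ring: the system is inconsistent.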